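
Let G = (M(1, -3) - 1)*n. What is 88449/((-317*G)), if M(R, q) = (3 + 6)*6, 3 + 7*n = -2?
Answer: 619143/84005 ≈ 7.3703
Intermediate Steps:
n = -5/7 (n = -3/7 + (⅐)*(-2) = -3/7 - 2/7 = -5/7 ≈ -0.71429)
M(R, q) = 54 (M(R, q) = 9*6 = 54)
G = -265/7 (G = (54 - 1)*(-5/7) = 53*(-5/7) = -265/7 ≈ -37.857)
88449/((-317*G)) = 88449/((-317*(-265/7))) = 88449/(84005/7) = 88449*(7/84005) = 619143/84005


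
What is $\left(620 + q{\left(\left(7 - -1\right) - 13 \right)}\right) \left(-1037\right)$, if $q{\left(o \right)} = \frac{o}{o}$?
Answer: $-643977$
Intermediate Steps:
$q{\left(o \right)} = 1$
$\left(620 + q{\left(\left(7 - -1\right) - 13 \right)}\right) \left(-1037\right) = \left(620 + 1\right) \left(-1037\right) = 621 \left(-1037\right) = -643977$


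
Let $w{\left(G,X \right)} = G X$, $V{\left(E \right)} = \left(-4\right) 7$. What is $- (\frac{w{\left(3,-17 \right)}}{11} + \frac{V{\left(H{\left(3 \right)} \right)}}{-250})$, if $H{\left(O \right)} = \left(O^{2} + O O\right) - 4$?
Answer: $\frac{6221}{1375} \approx 4.5244$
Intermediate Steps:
$H{\left(O \right)} = -4 + 2 O^{2}$ ($H{\left(O \right)} = \left(O^{2} + O^{2}\right) - 4 = 2 O^{2} - 4 = -4 + 2 O^{2}$)
$V{\left(E \right)} = -28$
$- (\frac{w{\left(3,-17 \right)}}{11} + \frac{V{\left(H{\left(3 \right)} \right)}}{-250}) = - (\frac{3 \left(-17\right)}{11} - \frac{28}{-250}) = - (\left(-51\right) \frac{1}{11} - - \frac{14}{125}) = - (- \frac{51}{11} + \frac{14}{125}) = \left(-1\right) \left(- \frac{6221}{1375}\right) = \frac{6221}{1375}$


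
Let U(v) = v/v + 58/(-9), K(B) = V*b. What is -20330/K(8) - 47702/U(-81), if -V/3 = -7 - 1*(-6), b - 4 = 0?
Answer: 2077823/294 ≈ 7067.4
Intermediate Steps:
b = 4 (b = 4 + 0 = 4)
V = 3 (V = -3*(-7 - 1*(-6)) = -3*(-7 + 6) = -3*(-1) = 3)
K(B) = 12 (K(B) = 3*4 = 12)
U(v) = -49/9 (U(v) = 1 + 58*(-⅑) = 1 - 58/9 = -49/9)
-20330/K(8) - 47702/U(-81) = -20330/12 - 47702/(-49/9) = -20330*1/12 - 47702*(-9/49) = -10165/6 + 429318/49 = 2077823/294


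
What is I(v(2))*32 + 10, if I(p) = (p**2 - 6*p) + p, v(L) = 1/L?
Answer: -62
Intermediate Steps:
I(p) = p**2 - 5*p
I(v(2))*32 + 10 = ((-5 + 1/2)/2)*32 + 10 = ((1/2)*(-9/2))*32 + 10 = -9/4*32 + 10 = -72 + 10 = -62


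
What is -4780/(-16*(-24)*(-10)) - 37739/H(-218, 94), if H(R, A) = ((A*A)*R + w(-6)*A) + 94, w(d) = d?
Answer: 233865745/184964928 ≈ 1.2644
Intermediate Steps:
H(R, A) = 94 - 6*A + R*A² (H(R, A) = ((A*A)*R - 6*A) + 94 = (A²*R - 6*A) + 94 = (R*A² - 6*A) + 94 = (-6*A + R*A²) + 94 = 94 - 6*A + R*A²)
-4780/(-16*(-24)*(-10)) - 37739/H(-218, 94) = -4780/(-16*(-24)*(-10)) - 37739/(94 - 6*94 - 218*94²) = -4780/(384*(-10)) - 37739/(94 - 564 - 218*8836) = -4780/(-3840) - 37739/(94 - 564 - 1926248) = -4780*(-1/3840) - 37739/(-1926718) = 239/192 - 37739*(-1/1926718) = 239/192 + 37739/1926718 = 233865745/184964928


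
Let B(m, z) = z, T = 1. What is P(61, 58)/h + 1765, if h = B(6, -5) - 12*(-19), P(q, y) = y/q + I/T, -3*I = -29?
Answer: 72029828/40809 ≈ 1765.0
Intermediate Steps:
I = 29/3 (I = -⅓*(-29) = 29/3 ≈ 9.6667)
P(q, y) = 29/3 + y/q (P(q, y) = y/q + (29/3)/1 = y/q + (29/3)*1 = y/q + 29/3 = 29/3 + y/q)
h = 223 (h = -5 - 12*(-19) = -5 + 228 = 223)
P(61, 58)/h + 1765 = (29/3 + 58/61)/223 + 1765 = (29/3 + 58*(1/61))*(1/223) + 1765 = (29/3 + 58/61)*(1/223) + 1765 = (1943/183)*(1/223) + 1765 = 1943/40809 + 1765 = 72029828/40809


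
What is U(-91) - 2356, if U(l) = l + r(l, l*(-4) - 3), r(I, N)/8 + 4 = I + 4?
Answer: -3175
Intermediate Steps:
r(I, N) = 8*I (r(I, N) = -32 + 8*(I + 4) = -32 + 8*(4 + I) = -32 + (32 + 8*I) = 8*I)
U(l) = 9*l (U(l) = l + 8*l = 9*l)
U(-91) - 2356 = 9*(-91) - 2356 = -819 - 2356 = -3175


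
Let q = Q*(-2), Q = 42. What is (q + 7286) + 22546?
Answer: 29748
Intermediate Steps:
q = -84 (q = 42*(-2) = -84)
(q + 7286) + 22546 = (-84 + 7286) + 22546 = 7202 + 22546 = 29748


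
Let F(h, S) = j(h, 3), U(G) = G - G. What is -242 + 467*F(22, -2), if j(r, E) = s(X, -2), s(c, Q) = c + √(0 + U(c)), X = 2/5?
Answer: -276/5 ≈ -55.200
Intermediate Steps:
U(G) = 0
X = ⅖ (X = 2*(⅕) = ⅖ ≈ 0.40000)
s(c, Q) = c (s(c, Q) = c + √(0 + 0) = c + √0 = c + 0 = c)
j(r, E) = ⅖
F(h, S) = ⅖
-242 + 467*F(22, -2) = -242 + 467*(⅖) = -242 + 934/5 = -276/5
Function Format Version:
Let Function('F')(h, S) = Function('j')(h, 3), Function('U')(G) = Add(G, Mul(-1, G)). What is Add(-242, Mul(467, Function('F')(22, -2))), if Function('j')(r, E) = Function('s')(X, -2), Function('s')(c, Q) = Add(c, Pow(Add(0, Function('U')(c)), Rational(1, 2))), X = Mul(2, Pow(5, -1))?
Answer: Rational(-276, 5) ≈ -55.200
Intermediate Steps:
Function('U')(G) = 0
X = Rational(2, 5) (X = Mul(2, Rational(1, 5)) = Rational(2, 5) ≈ 0.40000)
Function('s')(c, Q) = c (Function('s')(c, Q) = Add(c, Pow(Add(0, 0), Rational(1, 2))) = Add(c, Pow(0, Rational(1, 2))) = Add(c, 0) = c)
Function('j')(r, E) = Rational(2, 5)
Function('F')(h, S) = Rational(2, 5)
Add(-242, Mul(467, Function('F')(22, -2))) = Add(-242, Mul(467, Rational(2, 5))) = Add(-242, Rational(934, 5)) = Rational(-276, 5)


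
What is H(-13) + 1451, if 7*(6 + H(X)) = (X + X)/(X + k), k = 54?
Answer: 414689/287 ≈ 1444.9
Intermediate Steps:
H(X) = -6 + 2*X/(7*(54 + X)) (H(X) = -6 + ((X + X)/(X + 54))/7 = -6 + ((2*X)/(54 + X))/7 = -6 + (2*X/(54 + X))/7 = -6 + 2*X/(7*(54 + X)))
H(-13) + 1451 = 4*(-567 - 10*(-13))/(7*(54 - 13)) + 1451 = (4/7)*(-567 + 130)/41 + 1451 = (4/7)*(1/41)*(-437) + 1451 = -1748/287 + 1451 = 414689/287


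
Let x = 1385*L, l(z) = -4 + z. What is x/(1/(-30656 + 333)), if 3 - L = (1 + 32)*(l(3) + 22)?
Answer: 28978174950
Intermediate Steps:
L = -690 (L = 3 - (1 + 32)*((-4 + 3) + 22) = 3 - 33*(-1 + 22) = 3 - 33*21 = 3 - 1*693 = 3 - 693 = -690)
x = -955650 (x = 1385*(-690) = -955650)
x/(1/(-30656 + 333)) = -955650/(1/(-30656 + 333)) = -955650/(1/(-30323)) = -955650/(-1/30323) = -955650*(-30323) = 28978174950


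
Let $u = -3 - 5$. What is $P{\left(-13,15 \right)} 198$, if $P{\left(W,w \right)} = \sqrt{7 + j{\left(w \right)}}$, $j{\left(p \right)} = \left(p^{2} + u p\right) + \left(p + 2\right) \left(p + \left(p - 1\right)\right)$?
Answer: $2178 \sqrt{5} \approx 4870.2$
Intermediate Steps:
$u = -8$
$j{\left(p \right)} = p^{2} - 8 p + \left(-1 + 2 p\right) \left(2 + p\right)$ ($j{\left(p \right)} = \left(p^{2} - 8 p\right) + \left(p + 2\right) \left(p + \left(p - 1\right)\right) = \left(p^{2} - 8 p\right) + \left(2 + p\right) \left(p + \left(-1 + p\right)\right) = \left(p^{2} - 8 p\right) + \left(2 + p\right) \left(-1 + 2 p\right) = \left(p^{2} - 8 p\right) + \left(-1 + 2 p\right) \left(2 + p\right) = p^{2} - 8 p + \left(-1 + 2 p\right) \left(2 + p\right)$)
$P{\left(W,w \right)} = \sqrt{5 - 5 w + 3 w^{2}}$ ($P{\left(W,w \right)} = \sqrt{7 - \left(2 - 3 w^{2} + 5 w\right)} = \sqrt{5 - 5 w + 3 w^{2}}$)
$P{\left(-13,15 \right)} 198 = \sqrt{5 - 75 + 3 \cdot 15^{2}} \cdot 198 = \sqrt{5 - 75 + 3 \cdot 225} \cdot 198 = \sqrt{5 - 75 + 675} \cdot 198 = \sqrt{605} \cdot 198 = 11 \sqrt{5} \cdot 198 = 2178 \sqrt{5}$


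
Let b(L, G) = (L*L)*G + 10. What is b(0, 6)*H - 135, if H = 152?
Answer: 1385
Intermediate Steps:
b(L, G) = 10 + G*L**2 (b(L, G) = L**2*G + 10 = G*L**2 + 10 = 10 + G*L**2)
b(0, 6)*H - 135 = (10 + 6*0**2)*152 - 135 = (10 + 6*0)*152 - 135 = (10 + 0)*152 - 135 = 10*152 - 135 = 1520 - 135 = 1385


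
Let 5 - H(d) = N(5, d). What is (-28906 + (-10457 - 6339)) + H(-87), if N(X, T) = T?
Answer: -45610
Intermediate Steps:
H(d) = 5 - d
(-28906 + (-10457 - 6339)) + H(-87) = (-28906 + (-10457 - 6339)) + (5 - 1*(-87)) = (-28906 - 16796) + (5 + 87) = -45702 + 92 = -45610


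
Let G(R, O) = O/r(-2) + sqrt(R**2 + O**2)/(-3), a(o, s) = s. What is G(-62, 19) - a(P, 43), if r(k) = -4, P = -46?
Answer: -191/4 - 29*sqrt(5)/3 ≈ -69.365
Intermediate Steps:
G(R, O) = -sqrt(O**2 + R**2)/3 - O/4 (G(R, O) = O/(-4) + sqrt(R**2 + O**2)/(-3) = O*(-1/4) + sqrt(O**2 + R**2)*(-1/3) = -O/4 - sqrt(O**2 + R**2)/3 = -sqrt(O**2 + R**2)/3 - O/4)
G(-62, 19) - a(P, 43) = (-sqrt(19**2 + (-62)**2)/3 - 1/4*19) - 1*43 = (-sqrt(361 + 3844)/3 - 19/4) - 43 = (-29*sqrt(5)/3 - 19/4) - 43 = (-19/4 - 29*sqrt(5)/3) - 43 = -191/4 - 29*sqrt(5)/3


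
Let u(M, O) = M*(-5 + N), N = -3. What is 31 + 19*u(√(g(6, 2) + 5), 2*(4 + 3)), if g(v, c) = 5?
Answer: 31 - 152*√10 ≈ -449.67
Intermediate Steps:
u(M, O) = -8*M (u(M, O) = M*(-5 - 3) = M*(-8) = -8*M)
31 + 19*u(√(g(6, 2) + 5), 2*(4 + 3)) = 31 + 19*(-8*√(5 + 5)) = 31 + 19*(-8*√10) = 31 - 152*√10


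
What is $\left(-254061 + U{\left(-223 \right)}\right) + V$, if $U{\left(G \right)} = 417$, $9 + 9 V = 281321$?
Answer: $- \frac{2001484}{9} \approx -2.2239 \cdot 10^{5}$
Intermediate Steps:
$V = \frac{281312}{9}$ ($V = -1 + \frac{1}{9} \cdot 281321 = -1 + \frac{281321}{9} = \frac{281312}{9} \approx 31257.0$)
$\left(-254061 + U{\left(-223 \right)}\right) + V = \left(-254061 + 417\right) + \frac{281312}{9} = -253644 + \frac{281312}{9} = - \frac{2001484}{9}$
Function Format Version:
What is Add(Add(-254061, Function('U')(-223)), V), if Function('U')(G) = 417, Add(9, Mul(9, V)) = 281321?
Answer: Rational(-2001484, 9) ≈ -2.2239e+5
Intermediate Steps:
V = Rational(281312, 9) (V = Add(-1, Mul(Rational(1, 9), 281321)) = Add(-1, Rational(281321, 9)) = Rational(281312, 9) ≈ 31257.)
Add(Add(-254061, Function('U')(-223)), V) = Add(Add(-254061, 417), Rational(281312, 9)) = Add(-253644, Rational(281312, 9)) = Rational(-2001484, 9)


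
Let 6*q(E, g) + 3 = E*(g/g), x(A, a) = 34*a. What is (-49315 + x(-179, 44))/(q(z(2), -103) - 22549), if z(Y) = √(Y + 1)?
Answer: 6469767243/3050879701 + 47819*√3/3050879701 ≈ 2.1207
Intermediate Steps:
z(Y) = √(1 + Y)
q(E, g) = -½ + E/6 (q(E, g) = -½ + (E*(g/g))/6 = -½ + (E*1)/6 = -½ + E/6)
(-49315 + x(-179, 44))/(q(z(2), -103) - 22549) = (-49315 + 34*44)/((-½ + √(1 + 2)/6) - 22549) = (-49315 + 1496)/((-½ + √3/6) - 22549) = -47819/(-45099/2 + √3/6)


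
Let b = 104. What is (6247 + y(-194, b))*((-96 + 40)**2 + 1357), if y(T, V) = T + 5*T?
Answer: 22837919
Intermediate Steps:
y(T, V) = 6*T
(6247 + y(-194, b))*((-96 + 40)**2 + 1357) = (6247 + 6*(-194))*((-96 + 40)**2 + 1357) = (6247 - 1164)*((-56)**2 + 1357) = 5083*(3136 + 1357) = 5083*4493 = 22837919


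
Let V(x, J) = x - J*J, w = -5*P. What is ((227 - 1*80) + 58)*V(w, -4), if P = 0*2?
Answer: -3280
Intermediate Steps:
P = 0
w = 0 (w = -5*0 = 0)
V(x, J) = x - J²
((227 - 1*80) + 58)*V(w, -4) = ((227 - 1*80) + 58)*(0 - 1*(-4)²) = ((227 - 80) + 58)*(0 - 1*16) = (147 + 58)*(0 - 16) = 205*(-16) = -3280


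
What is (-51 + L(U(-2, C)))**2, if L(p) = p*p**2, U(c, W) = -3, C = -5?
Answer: 6084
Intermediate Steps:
L(p) = p**3
(-51 + L(U(-2, C)))**2 = (-51 + (-3)**3)**2 = (-51 - 27)**2 = (-78)**2 = 6084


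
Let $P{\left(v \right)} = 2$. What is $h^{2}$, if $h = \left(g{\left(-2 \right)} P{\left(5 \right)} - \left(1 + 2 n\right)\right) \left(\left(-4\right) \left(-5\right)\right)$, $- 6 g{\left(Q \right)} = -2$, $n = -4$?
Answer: $\frac{211600}{9} \approx 23511.0$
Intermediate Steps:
$g{\left(Q \right)} = \frac{1}{3}$ ($g{\left(Q \right)} = \left(- \frac{1}{6}\right) \left(-2\right) = \frac{1}{3}$)
$h = \frac{460}{3}$ ($h = \left(\frac{1}{3} \cdot 2 - -7\right) \left(\left(-4\right) \left(-5\right)\right) = \left(\frac{2}{3} + \left(8 - 1\right)\right) 20 = \left(\frac{2}{3} + 7\right) 20 = \frac{23}{3} \cdot 20 = \frac{460}{3} \approx 153.33$)
$h^{2} = \left(\frac{460}{3}\right)^{2} = \frac{211600}{9}$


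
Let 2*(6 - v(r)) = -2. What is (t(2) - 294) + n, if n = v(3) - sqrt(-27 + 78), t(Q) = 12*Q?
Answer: -263 - sqrt(51) ≈ -270.14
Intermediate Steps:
v(r) = 7 (v(r) = 6 - 1/2*(-2) = 6 + 1 = 7)
n = 7 - sqrt(51) (n = 7 - sqrt(-27 + 78) = 7 - sqrt(51) ≈ -0.14143)
(t(2) - 294) + n = (12*2 - 294) + (7 - sqrt(51)) = (24 - 294) + (7 - sqrt(51)) = -270 + (7 - sqrt(51)) = -263 - sqrt(51)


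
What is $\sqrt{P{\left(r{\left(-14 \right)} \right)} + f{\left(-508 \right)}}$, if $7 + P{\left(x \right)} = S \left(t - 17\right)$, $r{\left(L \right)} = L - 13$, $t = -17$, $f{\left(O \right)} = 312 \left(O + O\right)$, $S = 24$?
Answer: $i \sqrt{317815} \approx 563.75 i$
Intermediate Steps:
$f{\left(O \right)} = 624 O$ ($f{\left(O \right)} = 312 \cdot 2 O = 624 O$)
$r{\left(L \right)} = -13 + L$ ($r{\left(L \right)} = L - 13 = -13 + L$)
$P{\left(x \right)} = -823$ ($P{\left(x \right)} = -7 + 24 \left(-17 - 17\right) = -7 + 24 \left(-34\right) = -7 - 816 = -823$)
$\sqrt{P{\left(r{\left(-14 \right)} \right)} + f{\left(-508 \right)}} = \sqrt{-823 + 624 \left(-508\right)} = \sqrt{-823 - 316992} = \sqrt{-317815} = i \sqrt{317815}$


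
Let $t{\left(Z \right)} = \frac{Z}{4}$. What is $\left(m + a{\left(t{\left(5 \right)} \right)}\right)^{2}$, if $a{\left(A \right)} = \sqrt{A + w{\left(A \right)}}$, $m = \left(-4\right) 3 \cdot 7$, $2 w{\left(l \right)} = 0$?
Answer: $\frac{\left(168 - \sqrt{5}\right)^{2}}{4} \approx 6869.4$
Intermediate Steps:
$w{\left(l \right)} = 0$ ($w{\left(l \right)} = \frac{1}{2} \cdot 0 = 0$)
$t{\left(Z \right)} = \frac{Z}{4}$ ($t{\left(Z \right)} = Z \frac{1}{4} = \frac{Z}{4}$)
$m = -84$ ($m = \left(-12\right) 7 = -84$)
$a{\left(A \right)} = \sqrt{A}$ ($a{\left(A \right)} = \sqrt{A + 0} = \sqrt{A}$)
$\left(m + a{\left(t{\left(5 \right)} \right)}\right)^{2} = \left(-84 + \sqrt{\frac{1}{4} \cdot 5}\right)^{2} = \left(-84 + \sqrt{\frac{5}{4}}\right)^{2} = \left(-84 + \frac{\sqrt{5}}{2}\right)^{2}$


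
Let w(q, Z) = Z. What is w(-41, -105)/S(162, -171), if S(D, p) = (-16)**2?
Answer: -105/256 ≈ -0.41016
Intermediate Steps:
S(D, p) = 256
w(-41, -105)/S(162, -171) = -105/256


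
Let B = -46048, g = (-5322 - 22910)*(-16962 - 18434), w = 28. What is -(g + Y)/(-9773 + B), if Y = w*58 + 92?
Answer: 999301588/55821 ≈ 17902.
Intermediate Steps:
g = 999299872 (g = -28232*(-35396) = 999299872)
Y = 1716 (Y = 28*58 + 92 = 1624 + 92 = 1716)
-(g + Y)/(-9773 + B) = -(999299872 + 1716)/(-9773 - 46048) = -999301588/(-55821) = -999301588*(-1)/55821 = -1*(-999301588/55821) = 999301588/55821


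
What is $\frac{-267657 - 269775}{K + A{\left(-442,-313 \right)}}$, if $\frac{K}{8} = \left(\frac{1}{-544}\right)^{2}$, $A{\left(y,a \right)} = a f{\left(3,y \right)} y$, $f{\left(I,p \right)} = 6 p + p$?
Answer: $\frac{43502592}{34648028551} \approx 0.0012556$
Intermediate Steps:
$f{\left(I,p \right)} = 7 p$
$A{\left(y,a \right)} = 7 a y^{2}$ ($A{\left(y,a \right)} = a 7 y y = 7 a y y = 7 a y^{2}$)
$K = \frac{1}{36992}$ ($K = 8 \left(\frac{1}{-544}\right)^{2} = 8 \left(- \frac{1}{544}\right)^{2} = 8 \cdot \frac{1}{295936} = \frac{1}{36992} \approx 2.7033 \cdot 10^{-5}$)
$\frac{-267657 - 269775}{K + A{\left(-442,-313 \right)}} = \frac{-267657 - 269775}{\frac{1}{36992} + 7 \left(-313\right) \left(-442\right)^{2}} = - \frac{537432}{\frac{1}{36992} + 7 \left(-313\right) 195364} = - \frac{537432}{\frac{1}{36992} - 428042524} = - \frac{537432}{- \frac{15834149047807}{36992}} = \left(-537432\right) \left(- \frac{36992}{15834149047807}\right) = \frac{43502592}{34648028551}$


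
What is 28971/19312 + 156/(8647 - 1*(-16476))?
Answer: 730851105/485175376 ≈ 1.5064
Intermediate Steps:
28971/19312 + 156/(8647 - 1*(-16476)) = 28971*(1/19312) + 156/(8647 + 16476) = 28971/19312 + 156/25123 = 730851105/485175376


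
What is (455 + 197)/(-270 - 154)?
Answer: -163/106 ≈ -1.5377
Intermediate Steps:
(455 + 197)/(-270 - 154) = 652/(-424) = 652*(-1/424) = -163/106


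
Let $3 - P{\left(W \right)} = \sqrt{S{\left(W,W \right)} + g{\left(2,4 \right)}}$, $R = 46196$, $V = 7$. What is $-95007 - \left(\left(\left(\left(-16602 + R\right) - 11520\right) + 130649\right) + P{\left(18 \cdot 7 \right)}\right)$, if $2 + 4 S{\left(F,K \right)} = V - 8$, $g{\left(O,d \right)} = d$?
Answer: $-243733 + \frac{\sqrt{13}}{2} \approx -2.4373 \cdot 10^{5}$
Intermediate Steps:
$S{\left(F,K \right)} = - \frac{3}{4}$ ($S{\left(F,K \right)} = - \frac{1}{2} + \frac{7 - 8}{4} = - \frac{1}{2} + \frac{1}{4} \left(-1\right) = - \frac{1}{2} - \frac{1}{4} = - \frac{3}{4}$)
$P{\left(W \right)} = 3 - \frac{\sqrt{13}}{2}$ ($P{\left(W \right)} = 3 - \sqrt{- \frac{3}{4} + 4} = 3 - \sqrt{\frac{13}{4}} = 3 - \frac{\sqrt{13}}{2}$)
$-95007 - \left(\left(\left(\left(-16602 + R\right) - 11520\right) + 130649\right) + P{\left(18 \cdot 7 \right)}\right) = -95007 - \left(\left(\left(\left(-16602 + 46196\right) - 11520\right) + 130649\right) + \left(3 - \frac{\sqrt{13}}{2}\right)\right) = -95007 - \left(\left(\left(29594 - 11520\right) + 130649\right) + \left(3 - \frac{\sqrt{13}}{2}\right)\right) = -95007 - \left(\left(18074 + 130649\right) + \left(3 - \frac{\sqrt{13}}{2}\right)\right) = -95007 - \left(148723 + \left(3 - \frac{\sqrt{13}}{2}\right)\right) = -95007 - \left(148726 - \frac{\sqrt{13}}{2}\right) = -243733 + \frac{\sqrt{13}}{2}$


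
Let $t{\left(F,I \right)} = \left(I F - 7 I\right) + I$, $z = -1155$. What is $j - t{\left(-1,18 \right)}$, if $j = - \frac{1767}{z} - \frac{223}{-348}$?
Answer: $\frac{17172307}{133980} \approx 128.17$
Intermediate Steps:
$t{\left(F,I \right)} = - 6 I + F I$ ($t{\left(F,I \right)} = \left(F I - 7 I\right) + I = \left(- 7 I + F I\right) + I = - 6 I + F I$)
$j = \frac{290827}{133980}$ ($j = - \frac{1767}{-1155} - \frac{223}{-348} = \left(-1767\right) \left(- \frac{1}{1155}\right) - - \frac{223}{348} = \frac{589}{385} + \frac{223}{348} = \frac{290827}{133980} \approx 2.1707$)
$j - t{\left(-1,18 \right)} = \frac{290827}{133980} - 18 \left(-6 - 1\right) = \frac{290827}{133980} - 18 \left(-7\right) = \frac{290827}{133980} - -126 = \frac{290827}{133980} + 126 = \frac{17172307}{133980}$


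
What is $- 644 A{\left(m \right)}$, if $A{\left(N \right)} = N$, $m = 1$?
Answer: $-644$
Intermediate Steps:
$- 644 A{\left(m \right)} = \left(-644\right) 1 = -644$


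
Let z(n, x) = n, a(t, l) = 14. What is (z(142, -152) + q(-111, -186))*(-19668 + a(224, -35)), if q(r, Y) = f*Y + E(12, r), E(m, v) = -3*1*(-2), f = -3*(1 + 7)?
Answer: -90644248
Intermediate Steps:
f = -24 (f = -3*8 = -24)
E(m, v) = 6 (E(m, v) = -3*(-2) = 6)
q(r, Y) = 6 - 24*Y (q(r, Y) = -24*Y + 6 = 6 - 24*Y)
(z(142, -152) + q(-111, -186))*(-19668 + a(224, -35)) = (142 + (6 - 24*(-186)))*(-19668 + 14) = (142 + (6 + 4464))*(-19654) = (142 + 4470)*(-19654) = 4612*(-19654) = -90644248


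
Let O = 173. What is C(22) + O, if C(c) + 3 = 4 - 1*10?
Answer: 164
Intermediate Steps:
C(c) = -9 (C(c) = -3 + (4 - 1*10) = -3 + (4 - 10) = -3 - 6 = -9)
C(22) + O = -9 + 173 = 164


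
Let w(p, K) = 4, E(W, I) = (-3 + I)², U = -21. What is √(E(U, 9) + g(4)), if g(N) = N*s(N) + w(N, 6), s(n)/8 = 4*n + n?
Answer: 2*√170 ≈ 26.077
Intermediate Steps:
s(n) = 40*n (s(n) = 8*(4*n + n) = 8*(5*n) = 40*n)
g(N) = 4 + 40*N² (g(N) = N*(40*N) + 4 = 40*N² + 4 = 4 + 40*N²)
√(E(U, 9) + g(4)) = √((-3 + 9)² + (4 + 40*4²)) = √(6² + (4 + 40*16)) = √(36 + (4 + 640)) = √(36 + 644) = √680 = 2*√170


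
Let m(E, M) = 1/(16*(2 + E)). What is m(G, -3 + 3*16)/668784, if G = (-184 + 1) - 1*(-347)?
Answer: 1/1776290304 ≈ 5.6297e-10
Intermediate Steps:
G = 164 (G = -183 + 347 = 164)
m(E, M) = 1/(32 + 16*E)
m(G, -3 + 3*16)/668784 = (1/(16*(2 + 164)))/668784 = ((1/16)/166)*(1/668784) = ((1/16)*(1/166))*(1/668784) = (1/2656)*(1/668784) = 1/1776290304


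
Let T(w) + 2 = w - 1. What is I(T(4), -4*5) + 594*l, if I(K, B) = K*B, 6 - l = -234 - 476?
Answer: 425284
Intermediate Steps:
T(w) = -3 + w (T(w) = -2 + (w - 1) = -2 + (-1 + w) = -3 + w)
l = 716 (l = 6 - (-234 - 476) = 6 - 1*(-710) = 6 + 710 = 716)
I(K, B) = B*K
I(T(4), -4*5) + 594*l = (-4*5)*(-3 + 4) + 594*716 = -20*1 + 425304 = -20 + 425304 = 425284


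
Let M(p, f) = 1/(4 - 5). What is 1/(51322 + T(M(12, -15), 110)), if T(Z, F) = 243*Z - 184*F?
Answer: 1/30839 ≈ 3.2426e-5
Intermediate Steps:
M(p, f) = -1 (M(p, f) = 1/(-1) = -1)
T(Z, F) = -184*F + 243*Z
1/(51322 + T(M(12, -15), 110)) = 1/(51322 + (-184*110 + 243*(-1))) = 1/(51322 + (-20240 - 243)) = 1/(51322 - 20483) = 1/30839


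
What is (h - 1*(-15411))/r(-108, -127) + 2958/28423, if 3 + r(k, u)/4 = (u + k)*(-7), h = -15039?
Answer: 7500375/46670566 ≈ 0.16071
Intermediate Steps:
r(k, u) = -12 - 28*k - 28*u (r(k, u) = -12 + 4*((u + k)*(-7)) = -12 + 4*((k + u)*(-7)) = -12 + 4*(-7*k - 7*u) = -12 + (-28*k - 28*u) = -12 - 28*k - 28*u)
(h - 1*(-15411))/r(-108, -127) + 2958/28423 = (-15039 - 1*(-15411))/(-12 - 28*(-108) - 28*(-127)) + 2958/28423 = (-15039 + 15411)/(-12 + 3024 + 3556) + 2958*(1/28423) = 372/6568 + 2958/28423 = 372*(1/6568) + 2958/28423 = 93/1642 + 2958/28423 = 7500375/46670566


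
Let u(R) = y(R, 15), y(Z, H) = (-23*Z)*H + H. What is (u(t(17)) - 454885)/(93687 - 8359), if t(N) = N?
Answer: -460735/85328 ≈ -5.3996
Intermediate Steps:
y(Z, H) = H - 23*H*Z (y(Z, H) = -23*H*Z + H = H - 23*H*Z)
u(R) = 15 - 345*R (u(R) = 15*(1 - 23*R) = 15 - 345*R)
(u(t(17)) - 454885)/(93687 - 8359) = ((15 - 345*17) - 454885)/(93687 - 8359) = ((15 - 5865) - 454885)/85328 = (-5850 - 454885)*(1/85328) = -460735*1/85328 = -460735/85328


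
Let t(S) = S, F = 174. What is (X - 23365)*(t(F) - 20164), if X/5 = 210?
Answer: 446076850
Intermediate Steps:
X = 1050 (X = 5*210 = 1050)
(X - 23365)*(t(F) - 20164) = (1050 - 23365)*(174 - 20164) = -22315*(-19990) = 446076850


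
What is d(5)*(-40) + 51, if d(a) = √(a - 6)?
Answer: 51 - 40*I ≈ 51.0 - 40.0*I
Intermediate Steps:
d(a) = √(-6 + a)
d(5)*(-40) + 51 = √(-6 + 5)*(-40) + 51 = √(-1)*(-40) + 51 = I*(-40) + 51 = -40*I + 51 = 51 - 40*I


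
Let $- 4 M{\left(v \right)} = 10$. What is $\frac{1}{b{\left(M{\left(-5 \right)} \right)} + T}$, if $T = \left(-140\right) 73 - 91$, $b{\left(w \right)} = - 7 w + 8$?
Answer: $- \frac{2}{20571} \approx -9.7224 \cdot 10^{-5}$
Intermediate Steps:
$M{\left(v \right)} = - \frac{5}{2}$ ($M{\left(v \right)} = \left(- \frac{1}{4}\right) 10 = - \frac{5}{2}$)
$b{\left(w \right)} = 8 - 7 w$
$T = -10311$ ($T = -10220 - 91 = -10311$)
$\frac{1}{b{\left(M{\left(-5 \right)} \right)} + T} = \frac{1}{\left(8 - - \frac{35}{2}\right) - 10311} = \frac{1}{\left(8 + \frac{35}{2}\right) - 10311} = \frac{1}{\frac{51}{2} - 10311} = \frac{1}{- \frac{20571}{2}} = - \frac{2}{20571}$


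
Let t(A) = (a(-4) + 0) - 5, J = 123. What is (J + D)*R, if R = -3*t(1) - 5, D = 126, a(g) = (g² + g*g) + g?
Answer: -18426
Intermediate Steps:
a(g) = g + 2*g² (a(g) = (g² + g²) + g = 2*g² + g = g + 2*g²)
t(A) = 23 (t(A) = (-4*(1 + 2*(-4)) + 0) - 5 = (-4*(1 - 8) + 0) - 5 = (-4*(-7) + 0) - 5 = (28 + 0) - 5 = 28 - 5 = 23)
R = -74 (R = -3*23 - 5 = -69 - 5 = -74)
(J + D)*R = (123 + 126)*(-74) = 249*(-74) = -18426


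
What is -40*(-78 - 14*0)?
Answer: 3120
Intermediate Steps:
-40*(-78 - 14*0) = -40*(-78 + 0) = -40*(-78) = 3120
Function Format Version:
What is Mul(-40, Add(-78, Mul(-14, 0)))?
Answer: 3120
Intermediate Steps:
Mul(-40, Add(-78, Mul(-14, 0))) = Mul(-40, Add(-78, 0)) = Mul(-40, -78) = 3120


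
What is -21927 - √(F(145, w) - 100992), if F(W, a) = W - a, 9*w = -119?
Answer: -21927 - 4*I*√56719/3 ≈ -21927.0 - 317.54*I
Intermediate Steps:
w = -119/9 (w = (⅑)*(-119) = -119/9 ≈ -13.222)
-21927 - √(F(145, w) - 100992) = -21927 - √((145 - 1*(-119/9)) - 100992) = -21927 - √((145 + 119/9) - 100992) = -21927 - √(1424/9 - 100992) = -21927 - √(-907504/9) = -21927 - 4*I*√56719/3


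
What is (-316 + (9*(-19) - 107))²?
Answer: 352836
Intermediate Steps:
(-316 + (9*(-19) - 107))² = (-316 + (-171 - 107))² = (-316 - 278)² = (-594)² = 352836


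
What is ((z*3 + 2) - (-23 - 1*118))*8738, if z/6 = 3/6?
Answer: 1328176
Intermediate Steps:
z = 3 (z = 6*(3/6) = 6*(3*(⅙)) = 6*(½) = 3)
((z*3 + 2) - (-23 - 1*118))*8738 = ((3*3 + 2) - (-23 - 1*118))*8738 = ((9 + 2) - (-23 - 118))*8738 = (11 - 1*(-141))*8738 = (11 + 141)*8738 = 152*8738 = 1328176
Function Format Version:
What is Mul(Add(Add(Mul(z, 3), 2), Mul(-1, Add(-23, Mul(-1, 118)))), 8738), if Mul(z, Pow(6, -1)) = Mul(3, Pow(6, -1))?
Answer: 1328176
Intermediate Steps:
z = 3 (z = Mul(6, Mul(3, Pow(6, -1))) = Mul(6, Mul(3, Rational(1, 6))) = Mul(6, Rational(1, 2)) = 3)
Mul(Add(Add(Mul(z, 3), 2), Mul(-1, Add(-23, Mul(-1, 118)))), 8738) = Mul(Add(Add(Mul(3, 3), 2), Mul(-1, Add(-23, Mul(-1, 118)))), 8738) = Mul(Add(Add(9, 2), Mul(-1, Add(-23, -118))), 8738) = Mul(Add(11, Mul(-1, -141)), 8738) = Mul(Add(11, 141), 8738) = Mul(152, 8738) = 1328176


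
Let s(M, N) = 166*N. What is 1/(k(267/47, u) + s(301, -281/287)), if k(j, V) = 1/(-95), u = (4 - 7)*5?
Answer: -27265/4431657 ≈ -0.0061523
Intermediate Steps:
u = -15 (u = -3*5 = -15)
k(j, V) = -1/95
1/(k(267/47, u) + s(301, -281/287)) = 1/(-1/95 + 166*(-281/287)) = 1/(-1/95 - 46646/287) = 1/(-4431657/27265) = -27265/4431657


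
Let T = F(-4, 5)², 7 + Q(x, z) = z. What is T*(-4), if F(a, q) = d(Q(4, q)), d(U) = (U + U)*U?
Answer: -256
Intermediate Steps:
Q(x, z) = -7 + z
d(U) = 2*U² (d(U) = (2*U)*U = 2*U²)
F(a, q) = 2*(-7 + q)²
T = 64 (T = (2*(-7 + 5)²)² = (2*(-2)²)² = (2*4)² = 8² = 64)
T*(-4) = 64*(-4) = -256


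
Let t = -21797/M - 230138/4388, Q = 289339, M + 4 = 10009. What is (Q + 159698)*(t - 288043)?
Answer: -946573339779914967/7316990 ≈ -1.2937e+11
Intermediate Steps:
M = 10005 (M = -4 + 10009 = 10005)
t = -1199087963/21950970 (t = -21797/10005 - 230138/4388 = -21797*1/10005 - 230138*1/4388 = -21797/10005 - 115069/2194 = -1199087963/21950970 ≈ -54.626)
(Q + 159698)*(t - 288043) = (289339 + 159698)*(-1199087963/21950970 - 288043) = 449037*(-6324022339673/21950970) = -946573339779914967/7316990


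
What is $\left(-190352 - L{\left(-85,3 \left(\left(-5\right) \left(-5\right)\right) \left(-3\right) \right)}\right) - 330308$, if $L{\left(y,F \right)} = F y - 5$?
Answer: $-539780$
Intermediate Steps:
$L{\left(y,F \right)} = -5 + F y$
$\left(-190352 - L{\left(-85,3 \left(\left(-5\right) \left(-5\right)\right) \left(-3\right) \right)}\right) - 330308 = \left(-190352 - \left(-5 + 3 \left(\left(-5\right) \left(-5\right)\right) \left(-3\right) \left(-85\right)\right)\right) - 330308 = \left(-190352 - \left(-5 + 3 \cdot 25 \left(-3\right) \left(-85\right)\right)\right) - 330308 = \left(-190352 - \left(-5 + 75 \left(-3\right) \left(-85\right)\right)\right) - 330308 = \left(-190352 - \left(-5 - -19125\right)\right) - 330308 = \left(-190352 - \left(-5 + 19125\right)\right) - 330308 = \left(-190352 - 19120\right) - 330308 = -209472 - 330308 = -539780$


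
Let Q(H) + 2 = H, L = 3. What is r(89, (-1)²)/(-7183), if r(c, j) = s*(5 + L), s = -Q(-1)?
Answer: -24/7183 ≈ -0.0033412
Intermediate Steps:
Q(H) = -2 + H
s = 3 (s = -(-2 - 1) = -1*(-3) = 3)
r(c, j) = 24 (r(c, j) = 3*(5 + 3) = 3*8 = 24)
r(89, (-1)²)/(-7183) = 24/(-7183) = 24*(-1/7183) = -24/7183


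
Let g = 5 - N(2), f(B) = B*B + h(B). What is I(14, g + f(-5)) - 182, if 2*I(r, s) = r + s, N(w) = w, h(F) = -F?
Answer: -317/2 ≈ -158.50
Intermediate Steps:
f(B) = B**2 - B (f(B) = B*B - B = B**2 - B)
g = 3 (g = 5 - 1*2 = 5 - 2 = 3)
I(r, s) = r/2 + s/2 (I(r, s) = (r + s)/2 = r/2 + s/2)
I(14, g + f(-5)) - 182 = ((1/2)*14 + (3 - 5*(-1 - 5))/2) - 182 = (7 + (3 - 5*(-6))/2) - 182 = (7 + (3 + 30)/2) - 182 = (7 + (1/2)*33) - 182 = (7 + 33/2) - 182 = 47/2 - 182 = -317/2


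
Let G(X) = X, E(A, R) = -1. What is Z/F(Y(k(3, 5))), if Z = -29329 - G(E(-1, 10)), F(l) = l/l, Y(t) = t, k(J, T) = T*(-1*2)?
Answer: -29328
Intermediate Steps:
k(J, T) = -2*T (k(J, T) = T*(-2) = -2*T)
F(l) = 1
Z = -29328 (Z = -29329 - 1*(-1) = -29329 + 1 = -29328)
Z/F(Y(k(3, 5))) = -29328/1 = -29328*1 = -29328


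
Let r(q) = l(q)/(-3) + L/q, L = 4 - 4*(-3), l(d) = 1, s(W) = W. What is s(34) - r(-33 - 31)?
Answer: 415/12 ≈ 34.583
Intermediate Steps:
L = 16 (L = 4 + 12 = 16)
r(q) = -⅓ + 16/q (r(q) = 1/(-3) + 16/q = 1*(-⅓) + 16/q = -⅓ + 16/q)
s(34) - r(-33 - 31) = 34 - (48 - (-33 - 31))/(3*(-33 - 31)) = 34 - (48 - 1*(-64))/(3*(-64)) = 34 - (-1)*(48 + 64)/(3*64) = 34 - (-1)*112/(3*64) = 34 - 1*(-7/12) = 34 + 7/12 = 415/12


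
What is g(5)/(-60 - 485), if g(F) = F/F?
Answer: -1/545 ≈ -0.0018349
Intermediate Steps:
g(F) = 1
g(5)/(-60 - 485) = 1/(-60 - 485) = 1/(-545) = -1/545*1 = -1/545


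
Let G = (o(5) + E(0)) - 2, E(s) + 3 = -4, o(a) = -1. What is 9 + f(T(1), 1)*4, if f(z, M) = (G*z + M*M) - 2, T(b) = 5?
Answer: -195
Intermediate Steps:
E(s) = -7 (E(s) = -3 - 4 = -7)
G = -10 (G = (-1 - 7) - 2 = -8 - 2 = -10)
f(z, M) = -2 + M² - 10*z (f(z, M) = (-10*z + M*M) - 2 = (-10*z + M²) - 2 = (M² - 10*z) - 2 = -2 + M² - 10*z)
9 + f(T(1), 1)*4 = 9 + (-2 + 1² - 10*5)*4 = 9 + (-2 + 1 - 50)*4 = 9 - 51*4 = 9 - 204 = -195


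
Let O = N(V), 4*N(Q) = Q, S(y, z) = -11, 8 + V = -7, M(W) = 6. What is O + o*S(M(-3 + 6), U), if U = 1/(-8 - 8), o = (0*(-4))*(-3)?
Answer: -15/4 ≈ -3.7500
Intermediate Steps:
o = 0 (o = 0*(-3) = 0)
U = -1/16 (U = 1/(-16) = -1/16 ≈ -0.062500)
V = -15 (V = -8 - 7 = -15)
N(Q) = Q/4
O = -15/4 (O = (¼)*(-15) = -15/4 ≈ -3.7500)
O + o*S(M(-3 + 6), U) = -15/4 + 0*(-11) = -15/4 + 0 = -15/4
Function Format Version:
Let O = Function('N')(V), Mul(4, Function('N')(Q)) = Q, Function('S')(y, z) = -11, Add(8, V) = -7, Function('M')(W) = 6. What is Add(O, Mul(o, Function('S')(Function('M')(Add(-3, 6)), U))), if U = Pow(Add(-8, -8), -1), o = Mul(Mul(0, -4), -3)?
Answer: Rational(-15, 4) ≈ -3.7500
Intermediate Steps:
o = 0 (o = Mul(0, -3) = 0)
U = Rational(-1, 16) (U = Pow(-16, -1) = Rational(-1, 16) ≈ -0.062500)
V = -15 (V = Add(-8, -7) = -15)
Function('N')(Q) = Mul(Rational(1, 4), Q)
O = Rational(-15, 4) (O = Mul(Rational(1, 4), -15) = Rational(-15, 4) ≈ -3.7500)
Add(O, Mul(o, Function('S')(Function('M')(Add(-3, 6)), U))) = Add(Rational(-15, 4), Mul(0, -11)) = Add(Rational(-15, 4), 0) = Rational(-15, 4)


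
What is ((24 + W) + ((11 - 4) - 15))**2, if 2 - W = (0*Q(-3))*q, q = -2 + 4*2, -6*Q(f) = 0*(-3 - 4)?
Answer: 324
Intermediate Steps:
Q(f) = 0 (Q(f) = -0*(-3 - 4) = -0*(-7) = -1/6*0 = 0)
q = 6 (q = -2 + 8 = 6)
W = 2 (W = 2 - 0*0*6 = 2 - 0*6 = 2 - 1*0 = 2 + 0 = 2)
((24 + W) + ((11 - 4) - 15))**2 = ((24 + 2) + ((11 - 4) - 15))**2 = (26 + (7 - 15))**2 = (26 - 8)**2 = 18**2 = 324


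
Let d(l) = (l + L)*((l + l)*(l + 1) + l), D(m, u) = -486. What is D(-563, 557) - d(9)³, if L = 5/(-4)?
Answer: -201127085883/64 ≈ -3.1426e+9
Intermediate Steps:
L = -5/4 (L = 5*(-¼) = -5/4 ≈ -1.2500)
d(l) = (-5/4 + l)*(l + 2*l*(1 + l)) (d(l) = (l - 5/4)*((l + l)*(l + 1) + l) = (-5/4 + l)*((2*l)*(1 + l) + l) = (-5/4 + l)*(2*l*(1 + l) + l) = (-5/4 + l)*(l + 2*l*(1 + l)))
D(-563, 557) - d(9)³ = -486 - ((¼)*9*(-15 + 2*9 + 8*9²))³ = -486 - ((¼)*9*(-15 + 18 + 8*81))³ = -486 - ((¼)*9*(-15 + 18 + 648))³ = -486 - ((¼)*9*651)³ = -486 - (5859/4)³ = -486 - 1*201127054779/64 = -486 - 201127054779/64 = -201127085883/64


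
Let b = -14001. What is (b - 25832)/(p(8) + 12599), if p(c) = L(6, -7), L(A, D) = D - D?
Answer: -39833/12599 ≈ -3.1616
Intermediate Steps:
L(A, D) = 0
p(c) = 0
(b - 25832)/(p(8) + 12599) = (-14001 - 25832)/(0 + 12599) = -39833/12599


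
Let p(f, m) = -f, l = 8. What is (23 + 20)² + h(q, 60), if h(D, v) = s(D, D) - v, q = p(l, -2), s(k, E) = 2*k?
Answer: 1773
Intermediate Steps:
q = -8 (q = -1*8 = -8)
h(D, v) = -v + 2*D (h(D, v) = 2*D - v = -v + 2*D)
(23 + 20)² + h(q, 60) = (23 + 20)² + (-1*60 + 2*(-8)) = 43² + (-60 - 16) = 1849 - 76 = 1773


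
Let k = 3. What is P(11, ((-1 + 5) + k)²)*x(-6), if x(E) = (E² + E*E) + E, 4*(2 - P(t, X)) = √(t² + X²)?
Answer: 132 - 33*√2522/2 ≈ -696.62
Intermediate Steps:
P(t, X) = 2 - √(X² + t²)/4 (P(t, X) = 2 - √(t² + X²)/4 = 2 - √(X² + t²)/4)
x(E) = E + 2*E² (x(E) = (E² + E²) + E = 2*E² + E = E + 2*E²)
P(11, ((-1 + 5) + k)²)*x(-6) = (2 - √((((-1 + 5) + 3)²)² + 11²)/4)*(-6*(1 + 2*(-6))) = (2 - √(((4 + 3)²)² + 121)/4)*(-6*(1 - 12)) = (2 - √((7²)² + 121)/4)*(-6*(-11)) = (2 - √(49² + 121)/4)*66 = (2 - √(2401 + 121)/4)*66 = (2 - √2522/4)*66 = 132 - 33*√2522/2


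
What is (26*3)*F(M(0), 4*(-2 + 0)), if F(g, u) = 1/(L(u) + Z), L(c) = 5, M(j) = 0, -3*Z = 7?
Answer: 117/4 ≈ 29.250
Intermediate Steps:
Z = -7/3 (Z = -⅓*7 = -7/3 ≈ -2.3333)
F(g, u) = 3/8 (F(g, u) = 1/(5 - 7/3) = 1/(8/3) = 3/8)
(26*3)*F(M(0), 4*(-2 + 0)) = (26*3)*(3/8) = 78*(3/8) = 117/4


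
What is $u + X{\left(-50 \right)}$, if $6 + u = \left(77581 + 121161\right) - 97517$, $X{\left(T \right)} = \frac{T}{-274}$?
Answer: $\frac{13867028}{137} \approx 1.0122 \cdot 10^{5}$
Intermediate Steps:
$X{\left(T \right)} = - \frac{T}{274}$ ($X{\left(T \right)} = T \left(- \frac{1}{274}\right) = - \frac{T}{274}$)
$u = 101219$ ($u = -6 + \left(\left(77581 + 121161\right) - 97517\right) = -6 + \left(198742 - 97517\right) = -6 + 101225 = 101219$)
$u + X{\left(-50 \right)} = 101219 - - \frac{25}{137} = 101219 + \frac{25}{137} = \frac{13867028}{137}$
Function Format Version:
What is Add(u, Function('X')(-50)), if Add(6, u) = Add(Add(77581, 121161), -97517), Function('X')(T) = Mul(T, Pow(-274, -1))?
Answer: Rational(13867028, 137) ≈ 1.0122e+5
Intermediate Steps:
Function('X')(T) = Mul(Rational(-1, 274), T) (Function('X')(T) = Mul(T, Rational(-1, 274)) = Mul(Rational(-1, 274), T))
u = 101219 (u = Add(-6, Add(Add(77581, 121161), -97517)) = Add(-6, Add(198742, -97517)) = Add(-6, 101225) = 101219)
Add(u, Function('X')(-50)) = Add(101219, Mul(Rational(-1, 274), -50)) = Add(101219, Rational(25, 137)) = Rational(13867028, 137)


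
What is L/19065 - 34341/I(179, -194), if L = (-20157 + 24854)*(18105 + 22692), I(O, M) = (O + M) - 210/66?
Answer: 3035101641/254200 ≈ 11940.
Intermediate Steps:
I(O, M) = -35/11 + M + O (I(O, M) = (M + O) - 210*1/66 = (M + O) - 35/11 = -35/11 + M + O)
L = 191623509 (L = 4697*40797 = 191623509)
L/19065 - 34341/I(179, -194) = 191623509/19065 - 34341/(-35/11 - 194 + 179) = 191623509*(1/19065) - 34341/(-200/11) = 63874503/6355 - 34341*(-11/200) = 63874503/6355 + 377751/200 = 3035101641/254200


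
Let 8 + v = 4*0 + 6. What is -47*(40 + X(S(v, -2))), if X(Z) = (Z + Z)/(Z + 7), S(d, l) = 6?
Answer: -25004/13 ≈ -1923.4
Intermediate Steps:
v = -2 (v = -8 + (4*0 + 6) = -8 + (0 + 6) = -8 + 6 = -2)
X(Z) = 2*Z/(7 + Z) (X(Z) = (2*Z)/(7 + Z) = 2*Z/(7 + Z))
-47*(40 + X(S(v, -2))) = -47*(40 + 2*6/(7 + 6)) = -47*(40 + 2*6/13) = -47*(40 + 2*6*(1/13)) = -47*(40 + 12/13) = -47*532/13 = -25004/13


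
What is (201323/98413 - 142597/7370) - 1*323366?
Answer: -234551141472511/725303810 ≈ -3.2338e+5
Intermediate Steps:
(201323/98413 - 142597/7370) - 1*323366 = (201323*(1/98413) - 142597*1/7370) - 323366 = (201323/98413 - 142597/7370) - 323366 = -12549648051/725303810 - 323366 = -234551141472511/725303810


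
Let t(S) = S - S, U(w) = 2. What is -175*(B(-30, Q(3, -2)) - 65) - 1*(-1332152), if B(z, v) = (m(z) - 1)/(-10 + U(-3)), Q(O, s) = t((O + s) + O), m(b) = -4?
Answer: 10747341/8 ≈ 1.3434e+6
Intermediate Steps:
t(S) = 0
Q(O, s) = 0
B(z, v) = 5/8 (B(z, v) = (-4 - 1)/(-10 + 2) = -5/(-8) = -5*(-1/8) = 5/8)
-175*(B(-30, Q(3, -2)) - 65) - 1*(-1332152) = -175*(5/8 - 65) - 1*(-1332152) = -175*(-515/8) + 1332152 = 90125/8 + 1332152 = 10747341/8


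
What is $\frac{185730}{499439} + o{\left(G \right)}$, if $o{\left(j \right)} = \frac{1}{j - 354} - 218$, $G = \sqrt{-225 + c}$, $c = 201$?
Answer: $- \frac{2270604761981}{10433280710} - \frac{i \sqrt{6}}{62670} \approx -217.63 - 3.9086 \cdot 10^{-5} i$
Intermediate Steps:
$G = 2 i \sqrt{6}$ ($G = \sqrt{-225 + 201} = \sqrt{-24} = 2 i \sqrt{6} \approx 4.899 i$)
$o{\left(j \right)} = -218 + \frac{1}{-354 + j}$ ($o{\left(j \right)} = \frac{1}{-354 + j} - 218 = -218 + \frac{1}{-354 + j}$)
$\frac{185730}{499439} + o{\left(G \right)} = \frac{185730}{499439} + \frac{77173 - 218 \cdot 2 i \sqrt{6}}{-354 + 2 i \sqrt{6}} = 185730 \cdot \frac{1}{499439} + \frac{77173 - 436 i \sqrt{6}}{-354 + 2 i \sqrt{6}} = \frac{185730}{499439} + \frac{77173 - 436 i \sqrt{6}}{-354 + 2 i \sqrt{6}}$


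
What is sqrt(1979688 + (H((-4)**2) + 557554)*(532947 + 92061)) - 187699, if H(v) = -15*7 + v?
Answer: -187699 + 18*sqrt(1075376742) ≈ 4.0257e+5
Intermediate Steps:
H(v) = -105 + v
sqrt(1979688 + (H((-4)**2) + 557554)*(532947 + 92061)) - 187699 = sqrt(1979688 + ((-105 + (-4)**2) + 557554)*(532947 + 92061)) - 187699 = sqrt(1979688 + ((-105 + 16) + 557554)*625008) - 187699 = sqrt(1979688 + (-89 + 557554)*625008) - 187699 = sqrt(1979688 + 557465*625008) - 187699 = sqrt(1979688 + 348420084720) - 187699 = sqrt(348422064408) - 187699 = 18*sqrt(1075376742) - 187699 = -187699 + 18*sqrt(1075376742)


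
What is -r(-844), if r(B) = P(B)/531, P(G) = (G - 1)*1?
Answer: 845/531 ≈ 1.5913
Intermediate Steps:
P(G) = -1 + G (P(G) = (-1 + G)*1 = -1 + G)
r(B) = -1/531 + B/531 (r(B) = (-1 + B)/531 = (-1 + B)*(1/531) = -1/531 + B/531)
-r(-844) = -(-1/531 + (1/531)*(-844)) = -(-1/531 - 844/531) = -1*(-845/531) = 845/531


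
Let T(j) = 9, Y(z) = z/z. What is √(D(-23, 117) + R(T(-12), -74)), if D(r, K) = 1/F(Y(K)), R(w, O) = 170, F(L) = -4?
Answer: √679/2 ≈ 13.029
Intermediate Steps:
Y(z) = 1
D(r, K) = -¼ (D(r, K) = 1/(-4) = -¼)
√(D(-23, 117) + R(T(-12), -74)) = √(-¼ + 170) = √(679/4) = √679/2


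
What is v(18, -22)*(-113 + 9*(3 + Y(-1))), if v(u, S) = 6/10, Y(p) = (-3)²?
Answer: -3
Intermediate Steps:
Y(p) = 9
v(u, S) = ⅗ (v(u, S) = 6*(⅒) = ⅗)
v(18, -22)*(-113 + 9*(3 + Y(-1))) = 3*(-113 + 9*(3 + 9))/5 = 3*(-113 + 9*12)/5 = 3*(-113 + 108)/5 = (⅗)*(-5) = -3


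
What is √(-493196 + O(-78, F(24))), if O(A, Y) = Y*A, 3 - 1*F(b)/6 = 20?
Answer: 2*I*√121310 ≈ 696.59*I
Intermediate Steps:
F(b) = -102 (F(b) = 18 - 6*20 = 18 - 120 = -102)
O(A, Y) = A*Y
√(-493196 + O(-78, F(24))) = √(-493196 - 78*(-102)) = √(-493196 + 7956) = √(-485240) = 2*I*√121310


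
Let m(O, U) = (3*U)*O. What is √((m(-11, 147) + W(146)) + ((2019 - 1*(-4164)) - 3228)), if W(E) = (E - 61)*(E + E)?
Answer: 2*√5731 ≈ 151.41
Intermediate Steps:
m(O, U) = 3*O*U
W(E) = 2*E*(-61 + E) (W(E) = (-61 + E)*(2*E) = 2*E*(-61 + E))
√((m(-11, 147) + W(146)) + ((2019 - 1*(-4164)) - 3228)) = √((3*(-11)*147 + 2*146*(-61 + 146)) + ((2019 - 1*(-4164)) - 3228)) = √((-4851 + 2*146*85) + ((2019 + 4164) - 3228)) = √((-4851 + 24820) + (6183 - 3228)) = √(19969 + 2955) = √22924 = 2*√5731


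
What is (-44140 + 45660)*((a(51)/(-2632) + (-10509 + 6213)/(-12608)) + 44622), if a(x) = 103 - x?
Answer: 4396001864230/64813 ≈ 6.7826e+7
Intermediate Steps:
(-44140 + 45660)*((a(51)/(-2632) + (-10509 + 6213)/(-12608)) + 44622) = (-44140 + 45660)*(((103 - 1*51)/(-2632) + (-10509 + 6213)/(-12608)) + 44622) = 1520*(((103 - 51)*(-1/2632) - 4296*(-1/12608)) + 44622) = 1520*((52*(-1/2632) + 537/1576) + 44622) = 1520*((-13/658 + 537/1576) + 44622) = 1520*(166429/518504 + 44622) = 1520*(23136851917/518504) = 4396001864230/64813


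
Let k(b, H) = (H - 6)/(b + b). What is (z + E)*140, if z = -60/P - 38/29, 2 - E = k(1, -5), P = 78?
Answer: 286090/377 ≈ 758.86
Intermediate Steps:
k(b, H) = (-6 + H)/(2*b) (k(b, H) = (-6 + H)/((2*b)) = (-6 + H)*(1/(2*b)) = (-6 + H)/(2*b))
E = 15/2 (E = 2 - (-6 - 5)/(2*1) = 2 - (-11)/2 = 2 - 1*(-11/2) = 2 + 11/2 = 15/2 ≈ 7.5000)
z = -784/377 (z = -60/78 - 38/29 = -60*1/78 - 38*1/29 = -10/13 - 38/29 = -784/377 ≈ -2.0796)
(z + E)*140 = (-784/377 + 15/2)*140 = (4087/754)*140 = 286090/377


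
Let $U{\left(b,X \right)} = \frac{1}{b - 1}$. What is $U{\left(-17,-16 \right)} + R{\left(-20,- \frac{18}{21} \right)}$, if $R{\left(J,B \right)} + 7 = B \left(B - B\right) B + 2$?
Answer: $- \frac{91}{18} \approx -5.0556$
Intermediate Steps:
$U{\left(b,X \right)} = \frac{1}{-1 + b}$
$R{\left(J,B \right)} = -5$ ($R{\left(J,B \right)} = -7 + \left(B \left(B - B\right) B + 2\right) = -7 + \left(B 0 B + 2\right) = -7 + \left(0 B + 2\right) = -7 + \left(0 + 2\right) = -7 + 2 = -5$)
$U{\left(-17,-16 \right)} + R{\left(-20,- \frac{18}{21} \right)} = \frac{1}{-1 - 17} - 5 = \frac{1}{-18} - 5 = - \frac{1}{18} - 5 = - \frac{91}{18}$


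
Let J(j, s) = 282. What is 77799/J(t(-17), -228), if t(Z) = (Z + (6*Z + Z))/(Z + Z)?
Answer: 25933/94 ≈ 275.88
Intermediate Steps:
t(Z) = 4 (t(Z) = (Z + 7*Z)/((2*Z)) = (8*Z)*(1/(2*Z)) = 4)
77799/J(t(-17), -228) = 77799/282 = 77799*(1/282) = 25933/94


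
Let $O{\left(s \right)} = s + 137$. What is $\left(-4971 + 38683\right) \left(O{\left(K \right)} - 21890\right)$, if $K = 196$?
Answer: $-726729584$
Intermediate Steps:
$O{\left(s \right)} = 137 + s$
$\left(-4971 + 38683\right) \left(O{\left(K \right)} - 21890\right) = \left(-4971 + 38683\right) \left(\left(137 + 196\right) - 21890\right) = 33712 \left(333 - 21890\right) = 33712 \left(-21557\right) = -726729584$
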